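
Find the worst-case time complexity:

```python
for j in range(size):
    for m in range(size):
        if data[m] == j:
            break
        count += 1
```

Time complexity: O(n^2).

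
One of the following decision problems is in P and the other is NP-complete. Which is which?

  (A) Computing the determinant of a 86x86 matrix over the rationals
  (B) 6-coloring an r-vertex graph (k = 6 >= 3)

(A) is P: Gaussian elimination runs in O(n^3).
(B) is NP-complete: graph k-coloring for k>=3 is NP-complete by reduction from 3-SAT.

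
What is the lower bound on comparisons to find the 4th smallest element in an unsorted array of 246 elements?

Finding the 4th smallest of 246 elements requires Omega(n) comparisons. Every element must participate in at least one comparison; otherwise it could be the 4th smallest.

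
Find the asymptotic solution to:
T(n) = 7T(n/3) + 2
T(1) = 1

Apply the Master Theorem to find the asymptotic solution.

a=7, b=3, f(n)=2. log_3(7) = 1.771. Case 1 of Master Theorem: T(n) = O(n^1.771).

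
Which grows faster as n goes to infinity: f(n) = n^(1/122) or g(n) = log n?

f(n) = n^(1/122) grows faster: any positive power of n dominates log n.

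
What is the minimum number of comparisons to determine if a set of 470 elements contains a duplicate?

Determining if 470 elements are all distinct requires Omega(n log n) comparisons in the comparison model. This follows from the element distinctness lower bound.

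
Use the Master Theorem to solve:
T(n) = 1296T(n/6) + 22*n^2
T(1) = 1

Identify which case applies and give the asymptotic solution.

a=1296, b=6, f(n)=22*n^2.
log_6(1296) = 4 > 2.
Since f(n) = O(n^2) is polynomially smaller than n^4, Case 1 applies.
T(n) = Theta(n^4).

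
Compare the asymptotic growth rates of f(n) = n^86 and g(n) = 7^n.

g(n) = 7^n grows faster: any exponential with base > 1 dominates every polynomial.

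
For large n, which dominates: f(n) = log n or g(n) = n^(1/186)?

g(n) = n^(1/186) grows faster: any positive power of n dominates log n.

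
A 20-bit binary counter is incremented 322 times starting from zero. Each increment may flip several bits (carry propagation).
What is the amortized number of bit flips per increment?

Bit i flips on every 2^i-th increment, so over 322 increments bit i flips floor(322/2^i) times. Summing over i: total flips < 2 * 322. Amortized: < 2 = O(1) per increment.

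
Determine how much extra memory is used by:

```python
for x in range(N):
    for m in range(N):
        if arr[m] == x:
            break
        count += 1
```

Space complexity: O(1).
Only a constant amount of auxiliary storage is used; nothing grows with n.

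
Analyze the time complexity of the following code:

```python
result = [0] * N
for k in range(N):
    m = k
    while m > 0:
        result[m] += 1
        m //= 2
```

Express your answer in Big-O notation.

Time complexity: O(n log n).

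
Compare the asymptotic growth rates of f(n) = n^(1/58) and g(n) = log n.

f(n) = n^(1/58) grows faster: any positive power of n dominates log n.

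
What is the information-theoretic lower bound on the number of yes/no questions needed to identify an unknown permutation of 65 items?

There are 65! = 8247650592082470666723170306785496252186258551345437492922123134388955774976000000000000000 permutations. Each yes/no question gives at most 1 bit, so at least ceil(log_2(8247650592082470666723170306785496252186258551345437492922123134388955774976000000000000000)) = 303 questions are needed.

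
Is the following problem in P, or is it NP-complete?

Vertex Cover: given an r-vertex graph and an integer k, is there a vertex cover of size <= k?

This problem is NP-complete: one of Karp's 21 NP-complete problems (with k part of the input; for any fixed constant k it is in P).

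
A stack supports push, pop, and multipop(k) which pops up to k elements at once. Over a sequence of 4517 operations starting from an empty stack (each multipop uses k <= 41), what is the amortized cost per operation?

Each element is pushed exactly once and popped at most once (whether by pop or as part of a multipop). So the total number of individual pops over the whole sequence is at most the number of pushes, which is at most 4517. Total work <= 2 * 4517, hence O(1) amortized per operation.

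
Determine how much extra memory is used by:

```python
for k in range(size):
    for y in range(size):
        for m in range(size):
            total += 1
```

Space complexity: O(1).
Only a constant amount of auxiliary storage is used; nothing grows with n.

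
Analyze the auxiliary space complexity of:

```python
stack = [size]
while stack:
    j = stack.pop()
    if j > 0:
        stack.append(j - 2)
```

Space complexity: O(1).
Only a constant amount of auxiliary storage is used; nothing grows with n.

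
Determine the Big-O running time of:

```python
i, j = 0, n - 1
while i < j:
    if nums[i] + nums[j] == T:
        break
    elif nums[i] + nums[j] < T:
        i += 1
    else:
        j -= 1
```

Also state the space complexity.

Time complexity: O(n).
Space complexity: O(1).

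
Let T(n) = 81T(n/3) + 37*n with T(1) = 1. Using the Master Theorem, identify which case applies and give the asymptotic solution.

a=81, b=3, f(n)=37*n.
log_3(81) = 4 > 1.
Since f(n) = O(n^1) is polynomially smaller than n^4, Case 1 applies.
T(n) = Theta(n^4).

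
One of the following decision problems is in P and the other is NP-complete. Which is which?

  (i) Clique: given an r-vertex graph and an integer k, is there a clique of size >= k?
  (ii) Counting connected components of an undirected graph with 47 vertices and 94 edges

(i) is NP-complete: complement of Independent Set / Vertex Cover (with k part of the input).
(ii) is P: BFS/DFS visits each vertex and edge once: O(V+E).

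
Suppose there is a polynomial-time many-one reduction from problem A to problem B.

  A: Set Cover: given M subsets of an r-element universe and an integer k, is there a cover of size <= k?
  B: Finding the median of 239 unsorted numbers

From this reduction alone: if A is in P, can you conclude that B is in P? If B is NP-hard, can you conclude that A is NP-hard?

A poly-time reduction A <=_p B transfers tractability DOWN (B easy => A easy) and hardness UP (A hard => B hard), not the reverse.
From A in P, the reduction alone does NOT give B in P: any problem in P trivially reduces to SAT, yet SAT is not known to be in P.
From B NP-hard, the reduction alone does NOT give A NP-hard: again, easy problems reduce to hard ones.
(Here in fact A is NP-complete and B is in P, so no such reduction is known -- its existence would imply P = NP; the analysis concerns only what the assumed reduction would or would not let you conclude.)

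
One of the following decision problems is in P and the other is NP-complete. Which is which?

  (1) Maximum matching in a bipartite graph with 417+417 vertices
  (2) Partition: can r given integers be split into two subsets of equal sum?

(1) is P: Hopcroft-Karp runs in O(E sqrt(V)).
(2) is NP-complete: Subset Sum reduces to it (one of Karp's 21 NP-complete problems).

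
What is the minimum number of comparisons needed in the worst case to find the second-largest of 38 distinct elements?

Lower bound: finding the max needs 38-1 comparisons. By the adversary weight-doubling argument, the max must personally win >= ceil(log_2(38)) = 6 comparisons; the 2nd-largest is among those 6 losers, needing 6-1 more comparisons. Total >= 38-1 + 6-1 = 42. A balanced knockout tournament achieves this.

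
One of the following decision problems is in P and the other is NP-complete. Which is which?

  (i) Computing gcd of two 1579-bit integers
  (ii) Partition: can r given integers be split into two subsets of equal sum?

(i) is P: the Euclidean algorithm runs in polynomial time in the bit-length.
(ii) is NP-complete: Subset Sum reduces to it (one of Karp's 21 NP-complete problems).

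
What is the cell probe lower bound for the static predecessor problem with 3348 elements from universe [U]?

The Patrascu-Thorup lower bound shows any data structure on n = 3348 elements using O(n * polylog(n)) space requires Omega(log log U) query time. van Emde Boas trees achieve O(log log U) with O(U) space.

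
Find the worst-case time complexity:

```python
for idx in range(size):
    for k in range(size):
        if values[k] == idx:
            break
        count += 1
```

Time complexity: O(n^2).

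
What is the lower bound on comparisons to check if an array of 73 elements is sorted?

To verify 73 elements are sorted, we must compare each consecutive pair. Skipping any pair allows an adversary to swap them. Therefore 72 comparisons are necessary and sufficient.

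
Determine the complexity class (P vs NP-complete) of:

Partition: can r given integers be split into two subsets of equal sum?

This problem is NP-complete: Subset Sum reduces to it (one of Karp's 21 NP-complete problems).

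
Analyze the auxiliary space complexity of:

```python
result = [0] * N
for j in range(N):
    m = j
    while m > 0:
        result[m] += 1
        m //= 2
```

Space complexity: O(n).
Auxiliary storage grows linearly with the input size n in the worst case.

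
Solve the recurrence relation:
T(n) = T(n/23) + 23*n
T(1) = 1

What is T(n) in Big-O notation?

Geometric series: 23*n*(1 + 1/23 + 1/23^2 + ...) = O(n). T(n) = O(n).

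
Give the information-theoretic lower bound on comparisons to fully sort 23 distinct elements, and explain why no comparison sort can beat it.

A comparison sort is a binary decision tree whose leaves are the 23! = 25852016738884976640000 possible output permutations. A binary tree with L leaves has height >= ceil(log_2(L)). So any comparison sort needs >= ceil(log_2(23!)) = 75 comparisons in the worst case.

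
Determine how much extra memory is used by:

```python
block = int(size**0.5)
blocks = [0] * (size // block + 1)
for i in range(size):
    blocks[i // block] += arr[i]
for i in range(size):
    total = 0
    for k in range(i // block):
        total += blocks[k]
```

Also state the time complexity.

Space complexity: O(sqrt(n)).
Storage scales with sqrt(n).
Time complexity: O(n * sqrt(n)).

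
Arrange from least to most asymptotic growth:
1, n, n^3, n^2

Ordered by growth rate: 1 < n < n^2 < n^3.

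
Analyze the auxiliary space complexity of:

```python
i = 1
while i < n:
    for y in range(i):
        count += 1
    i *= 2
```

Space complexity: O(1).
Only a constant amount of auxiliary storage is used; nothing grows with n.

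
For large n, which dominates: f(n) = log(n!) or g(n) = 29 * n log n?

f(n) = log(n!) and g(n) = 29 * n log n are Theta of each other: Stirling: log(n!) = n log n - n + O(log n) = Theta(n log n); the constant 29 doesn't change the Theta class.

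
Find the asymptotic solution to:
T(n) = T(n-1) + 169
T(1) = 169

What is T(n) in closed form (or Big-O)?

Unrolling: T(n) = T(n-1) + 169 = T(n-2) + 2*169 = ... = T(1) + (n-1)*169 = 169 + (n-1)*169 = 169n.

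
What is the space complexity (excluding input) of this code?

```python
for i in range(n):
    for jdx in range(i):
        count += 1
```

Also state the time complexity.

Space complexity: O(1).
Only a constant amount of auxiliary storage is used; nothing grows with n.
Time complexity: O(n^2).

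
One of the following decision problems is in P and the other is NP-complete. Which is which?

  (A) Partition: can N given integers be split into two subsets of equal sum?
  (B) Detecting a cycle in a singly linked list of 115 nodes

(A) is NP-complete: Subset Sum reduces to it (one of Karp's 21 NP-complete problems).
(B) is P: Floyd's tortoise-and-hare runs in O(n) time, O(1) space.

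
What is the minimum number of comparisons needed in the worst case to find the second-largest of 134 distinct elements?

Lower bound: finding the max needs 134-1 comparisons. By the adversary weight-doubling argument, the max must personally win >= ceil(log_2(134)) = 8 comparisons; the 2nd-largest is among those 8 losers, needing 8-1 more comparisons. Total >= 134-1 + 8-1 = 140. A balanced knockout tournament achieves this.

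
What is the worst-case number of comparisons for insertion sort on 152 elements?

Insertion sort on reverse-sorted input: 1 + 2 + ... + (152-1) = 11476 comparisons.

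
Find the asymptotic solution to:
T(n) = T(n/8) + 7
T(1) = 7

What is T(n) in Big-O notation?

Each step divides n by 8 and adds 7. After log_8(n) steps, T(n) = O(log n).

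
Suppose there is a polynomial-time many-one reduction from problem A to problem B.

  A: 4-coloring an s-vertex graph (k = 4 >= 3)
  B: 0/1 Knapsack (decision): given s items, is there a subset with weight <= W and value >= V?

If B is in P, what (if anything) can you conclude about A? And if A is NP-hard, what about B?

A poly-time reduction A <=_p B means any A-instance can be transformed to a B-instance in poly time.
If B is in P: compose the reduction with B's poly-time algorithm to solve A in poly time, so A is in P.
If A is NP-hard: every NP problem reduces to A, which reduces to B; composing reductions, every NP problem reduces to B, so B is NP-hard.
(Here in fact A is NP-complete and B is NP-complete.)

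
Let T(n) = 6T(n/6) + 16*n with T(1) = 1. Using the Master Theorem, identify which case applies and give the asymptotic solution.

a=6, b=6, f(n)=16*n.
log_6(6) = 1, so n^(log_b(a)) = n.
f(n) = Theta(n), so Case 2 applies.
T(n) = Theta(n log n).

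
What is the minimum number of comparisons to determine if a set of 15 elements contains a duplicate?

Determining if 15 elements are all distinct requires Omega(n log n) comparisons in the comparison model. This follows from the element distinctness lower bound.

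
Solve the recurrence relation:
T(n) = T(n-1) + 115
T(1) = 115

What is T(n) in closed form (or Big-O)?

Unrolling: T(n) = T(n-1) + 115 = T(n-2) + 2*115 = ... = T(1) + (n-1)*115 = 115 + (n-1)*115 = 115n.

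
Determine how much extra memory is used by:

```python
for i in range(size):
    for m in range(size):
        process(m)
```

Space complexity: O(1).
Only a constant amount of auxiliary storage is used; nothing grows with n.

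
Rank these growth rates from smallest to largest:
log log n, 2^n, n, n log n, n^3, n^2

Ordered by growth rate: log log n < n < n log n < n^2 < n^3 < 2^n.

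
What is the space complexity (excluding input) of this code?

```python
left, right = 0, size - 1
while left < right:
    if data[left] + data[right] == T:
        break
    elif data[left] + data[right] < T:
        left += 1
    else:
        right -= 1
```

Space complexity: O(1).
Only a constant amount of auxiliary storage is used; nothing grows with n.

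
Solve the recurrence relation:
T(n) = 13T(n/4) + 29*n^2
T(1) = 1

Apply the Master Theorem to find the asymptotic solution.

a=13, b=4, f(n)=29*n^2. log_4(13) = 1.85 < 2. Case 3: T(n) = O(n^2).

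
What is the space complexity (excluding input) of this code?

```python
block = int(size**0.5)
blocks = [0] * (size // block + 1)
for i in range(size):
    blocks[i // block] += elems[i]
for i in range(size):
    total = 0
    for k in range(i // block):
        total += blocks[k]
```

Space complexity: O(sqrt(n)).
Storage scales with sqrt(n).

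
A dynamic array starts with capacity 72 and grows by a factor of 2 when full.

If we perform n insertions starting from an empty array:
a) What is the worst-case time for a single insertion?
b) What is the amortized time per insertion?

(a) Worst-case single insertion: O(n) -- when the array is full at capacity c, the resize copies all c elements, and c can be Theta(n).
(b) Resizes happen at sizes 72, 144, 288, ... Total copy cost for n insertions: 72 + 144 + ... = O(n) (geometric series with ratio 1/2). Amortized cost per insertion: O(n)/n = O(1).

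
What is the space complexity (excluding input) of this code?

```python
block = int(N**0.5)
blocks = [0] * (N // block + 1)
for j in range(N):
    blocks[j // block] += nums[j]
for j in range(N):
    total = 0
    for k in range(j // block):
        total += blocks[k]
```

Space complexity: O(sqrt(n)).
Storage scales with sqrt(n).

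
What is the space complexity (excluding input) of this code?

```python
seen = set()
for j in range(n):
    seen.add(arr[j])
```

Space complexity: O(n).
Auxiliary storage grows linearly with the input size n in the worst case.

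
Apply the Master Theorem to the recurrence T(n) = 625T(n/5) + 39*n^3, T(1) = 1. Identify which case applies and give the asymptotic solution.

a=625, b=5, f(n)=39*n^3.
log_5(625) = 4 > 3.
Since f(n) = O(n^3) is polynomially smaller than n^4, Case 1 applies.
T(n) = Theta(n^4).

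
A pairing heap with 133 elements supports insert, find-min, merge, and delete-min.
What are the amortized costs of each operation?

Pairing heaps are self-adjusting heap-ordered trees. Insert and merge link two roots: O(1). Find-min reads the root: O(1). Delete-min removes the root, then pairs children in two passes; amortized cost is O(log 133) = O(log n).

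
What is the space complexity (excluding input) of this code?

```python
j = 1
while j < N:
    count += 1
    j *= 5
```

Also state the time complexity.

Space complexity: O(1).
Only a constant amount of auxiliary storage is used; nothing grows with n.
Time complexity: O(log n).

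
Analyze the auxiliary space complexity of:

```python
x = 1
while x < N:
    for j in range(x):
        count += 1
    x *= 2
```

Space complexity: O(1).
Only a constant amount of auxiliary storage is used; nothing grows with n.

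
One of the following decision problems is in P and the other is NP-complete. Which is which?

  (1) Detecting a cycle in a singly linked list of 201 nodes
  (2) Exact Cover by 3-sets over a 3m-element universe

(1) is P: Floyd's tortoise-and-hare runs in O(n) time, O(1) space.
(2) is NP-complete: one of Karp's 21 NP-complete problems.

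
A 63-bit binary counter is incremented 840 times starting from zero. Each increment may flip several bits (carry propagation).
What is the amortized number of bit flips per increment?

Bit i flips on every 2^i-th increment, so over 840 increments bit i flips floor(840/2^i) times. Summing over i: total flips < 2 * 840. Amortized: < 2 = O(1) per increment.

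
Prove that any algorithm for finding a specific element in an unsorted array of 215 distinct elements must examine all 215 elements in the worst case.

Adversary argument: if the algorithm examines fewer than 215 elements, the adversary places the target in an unexamined position. The algorithm cannot distinguish 'not present' from 'in unexamined position'.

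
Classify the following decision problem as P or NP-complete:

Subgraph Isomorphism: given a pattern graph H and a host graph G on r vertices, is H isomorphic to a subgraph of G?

This problem is NP-complete: generalizes Clique and Hamiltonian Path (pattern size is part of the input).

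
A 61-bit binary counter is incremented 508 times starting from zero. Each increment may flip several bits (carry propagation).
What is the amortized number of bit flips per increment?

Bit i flips on every 2^i-th increment, so over 508 increments bit i flips floor(508/2^i) times. Summing over i: total flips < 2 * 508. Amortized: < 2 = O(1) per increment.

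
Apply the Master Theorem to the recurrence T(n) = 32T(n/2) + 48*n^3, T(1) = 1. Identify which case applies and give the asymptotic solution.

a=32, b=2, f(n)=48*n^3.
log_2(32) = 5 > 3.
Since f(n) = O(n^3) is polynomially smaller than n^5, Case 1 applies.
T(n) = Theta(n^5).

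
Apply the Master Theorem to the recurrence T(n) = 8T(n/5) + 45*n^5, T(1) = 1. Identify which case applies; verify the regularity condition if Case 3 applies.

a=8, b=5, f(n)=45*n^5.
log_5(8) = 1.292 < 5.
f(n) = Omega(n^(1.292+epsilon)) for some epsilon > 0, so Case 3 is the candidate.
Regularity: a*f(n/b) = 8*45*(n/5)^5 = (8/3125)*45*n^5 <= c*f(n) with c = 8/3125 < 1. Satisfied.
Case 3: T(n) = Theta(n^5).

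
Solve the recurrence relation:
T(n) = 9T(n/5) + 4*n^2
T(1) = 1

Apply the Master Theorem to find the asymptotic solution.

a=9, b=5, f(n)=4*n^2. log_5(9) = 1.365 < 2. Case 3: T(n) = O(n^2).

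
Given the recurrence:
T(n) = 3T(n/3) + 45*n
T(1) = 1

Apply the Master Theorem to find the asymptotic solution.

a=3, b=3, f(n)=45*n. log_3(3) = 1. Case 2: T(n) = O(n log n).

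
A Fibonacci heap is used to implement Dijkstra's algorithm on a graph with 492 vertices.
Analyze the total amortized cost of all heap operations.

Dijkstra performs 492 insert, 492 extract-min, and at most E decrease-key operations. With Fibonacci heap: insert O(1) amortized, extract-min O(log n) amortized, decrease-key O(1) amortized. Total with n = 492: O(n * 1 + n * log n + E * 1) = O(n log n + E).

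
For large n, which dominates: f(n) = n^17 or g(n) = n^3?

f(n) = n^17 grows faster: n^17/n^3 = n^14 -> infinity.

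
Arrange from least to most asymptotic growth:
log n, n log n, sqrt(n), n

Ordered by growth rate: log n < sqrt(n) < n < n log n.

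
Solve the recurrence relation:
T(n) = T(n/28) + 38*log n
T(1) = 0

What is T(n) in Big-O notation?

Each of the log_28(n) levels adds O(log n). T(n) = O(log^2 n).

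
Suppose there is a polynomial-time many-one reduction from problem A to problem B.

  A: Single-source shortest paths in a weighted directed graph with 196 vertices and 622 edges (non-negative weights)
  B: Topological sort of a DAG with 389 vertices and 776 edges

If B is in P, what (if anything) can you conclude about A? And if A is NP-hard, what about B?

A poly-time reduction A <=_p B means any A-instance can be transformed to a B-instance in poly time.
If B is in P: compose the reduction with B's poly-time algorithm to solve A in poly time, so A is in P.
If A is NP-hard: every NP problem reduces to A, which reduces to B; composing reductions, every NP problem reduces to B, so B is NP-hard.
(Here in fact A is P and B is P.)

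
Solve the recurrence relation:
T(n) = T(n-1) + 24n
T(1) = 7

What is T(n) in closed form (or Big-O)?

Unrolling: T(n) = 7 + 24*(2 + 3 + ... + n) = 7 + 24*(n(n+1)/2 - 1) = O(n^2).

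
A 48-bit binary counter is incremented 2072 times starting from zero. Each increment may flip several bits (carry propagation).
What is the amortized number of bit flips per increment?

Bit i flips on every 2^i-th increment, so over 2072 increments bit i flips floor(2072/2^i) times. Summing over i: total flips < 2 * 2072. Amortized: < 2 = O(1) per increment.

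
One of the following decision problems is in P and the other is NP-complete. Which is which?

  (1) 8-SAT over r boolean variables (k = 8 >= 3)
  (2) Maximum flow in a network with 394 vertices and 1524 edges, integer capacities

(1) is NP-complete: 3-SAT is NP-complete (Cook-Levin); k-SAT for k>=3 reduces from 3-SAT.
(2) is P: Edmonds-Karp / push-relabel run in polynomial time.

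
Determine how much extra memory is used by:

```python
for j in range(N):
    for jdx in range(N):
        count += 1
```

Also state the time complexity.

Space complexity: O(1).
Only a constant amount of auxiliary storage is used; nothing grows with n.
Time complexity: O(n^2).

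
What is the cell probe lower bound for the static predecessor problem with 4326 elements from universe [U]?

The Patrascu-Thorup lower bound shows any data structure on n = 4326 elements using O(n * polylog(n)) space requires Omega(log log U) query time. van Emde Boas trees achieve O(log log U) with O(U) space.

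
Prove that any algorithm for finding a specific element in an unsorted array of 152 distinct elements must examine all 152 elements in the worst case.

Adversary argument: if the algorithm examines fewer than 152 elements, the adversary places the target in an unexamined position. The algorithm cannot distinguish 'not present' from 'in unexamined position'.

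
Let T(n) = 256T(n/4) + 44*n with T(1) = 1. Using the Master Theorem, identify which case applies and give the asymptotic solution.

a=256, b=4, f(n)=44*n.
log_4(256) = 4 > 1.
Since f(n) = O(n^1) is polynomially smaller than n^4, Case 1 applies.
T(n) = Theta(n^4).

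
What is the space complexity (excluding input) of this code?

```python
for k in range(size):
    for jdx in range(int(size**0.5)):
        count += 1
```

Space complexity: O(1).
Only a constant amount of auxiliary storage is used; nothing grows with n.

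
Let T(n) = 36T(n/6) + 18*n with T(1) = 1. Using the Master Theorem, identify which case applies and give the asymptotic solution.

a=36, b=6, f(n)=18*n.
log_6(36) = 2 > 1.
Since f(n) = O(n^1) is polynomially smaller than n^2, Case 1 applies.
T(n) = Theta(n^2).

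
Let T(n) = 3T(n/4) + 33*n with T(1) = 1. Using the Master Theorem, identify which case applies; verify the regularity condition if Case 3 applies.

a=3, b=4, f(n)=33*n.
log_4(3) = 0.7925 < 1.
f(n) = Omega(n^(0.7925+epsilon)) for some epsilon > 0, so Case 3 is the candidate.
Regularity: a*f(n/b) = 3*33*(n/4)^1 = (3/4)*33*n^1 <= c*f(n) with c = 3/4 < 1. Satisfied.
Case 3: T(n) = Theta(n).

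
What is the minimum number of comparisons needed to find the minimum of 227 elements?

Finding the minimum requires 226 comparisons, identical reasoning to finding the maximum. Each comparison eliminates one candidate.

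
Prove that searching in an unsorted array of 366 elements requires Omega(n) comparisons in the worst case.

An adversary can always place the target in the last position checked. Until all 366 positions are examined, the target might be in any unchecked position. Therefore 366 comparisons are necessary.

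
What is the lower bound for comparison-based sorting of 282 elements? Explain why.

A comparison-based sorting algorithm corresponds to a decision tree. With 282! possible permutations, the tree has 282! leaves. The height is at least log_2(282!) = Omega(n log n) by Stirling's approximation.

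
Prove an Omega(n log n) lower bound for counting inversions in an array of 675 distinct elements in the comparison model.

Decision-tree argument: at any leaf, the comparisons made (with transitivity) must totally order all 675 elements -- otherwise some pair (i,j) is unordered, and an adversary can present two inputs agreeing on every comparison made but with that pair flipped, changing the inversion count by 1, so the leaf's output is wrong on one of them. Hence the tree has >= 675! leaves and height >= log_2(675!) = Omega(n log n). Modified merge sort achieves O(n log n).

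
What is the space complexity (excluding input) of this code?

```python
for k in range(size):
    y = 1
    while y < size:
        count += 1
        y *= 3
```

Space complexity: O(1).
Only a constant amount of auxiliary storage is used; nothing grows with n.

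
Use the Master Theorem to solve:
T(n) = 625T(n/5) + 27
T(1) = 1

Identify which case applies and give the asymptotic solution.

a=625, b=5, f(n)=27.
log_5(625) = 4 > 0.
Since f(n) = O(n^0) is polynomially smaller than n^4, Case 1 applies.
T(n) = Theta(n^4).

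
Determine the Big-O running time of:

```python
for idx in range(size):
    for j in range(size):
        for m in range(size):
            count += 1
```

Time complexity: O(n^3).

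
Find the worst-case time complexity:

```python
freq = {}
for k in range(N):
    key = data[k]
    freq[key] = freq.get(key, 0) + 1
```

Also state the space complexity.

Time complexity: O(n).
Space complexity: O(n).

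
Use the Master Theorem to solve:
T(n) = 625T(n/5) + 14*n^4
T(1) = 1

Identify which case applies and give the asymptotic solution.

a=625, b=5, f(n)=14*n^4.
log_5(625) = 4, so n^(log_b(a)) = n^4.
f(n) = Theta(n^4), so Case 2 applies.
T(n) = Theta(n^4 log n).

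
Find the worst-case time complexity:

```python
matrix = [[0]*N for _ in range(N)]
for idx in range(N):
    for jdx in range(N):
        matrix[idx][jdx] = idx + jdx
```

Time complexity: O(n^2).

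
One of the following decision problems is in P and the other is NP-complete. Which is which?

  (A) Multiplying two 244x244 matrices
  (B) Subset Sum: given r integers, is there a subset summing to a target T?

(A) is P: the schoolbook algorithm runs in O(n^3).
(B) is NP-complete: one of Karp's 21 NP-complete problems.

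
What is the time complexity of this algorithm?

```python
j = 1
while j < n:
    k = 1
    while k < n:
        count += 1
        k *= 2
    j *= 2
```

Time complexity: O(log^2 n).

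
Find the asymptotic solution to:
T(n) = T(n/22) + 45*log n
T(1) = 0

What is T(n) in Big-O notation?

Each of the log_22(n) levels adds O(log n). T(n) = O(log^2 n).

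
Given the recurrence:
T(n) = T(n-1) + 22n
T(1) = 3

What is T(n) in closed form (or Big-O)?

Unrolling: T(n) = 3 + 22*(2 + 3 + ... + n) = 3 + 22*(n(n+1)/2 - 1) = O(n^2).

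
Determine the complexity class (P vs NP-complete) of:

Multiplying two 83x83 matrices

This problem is in P: the schoolbook algorithm runs in O(n^3).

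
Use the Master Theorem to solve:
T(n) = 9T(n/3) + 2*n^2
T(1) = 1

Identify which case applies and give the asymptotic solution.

a=9, b=3, f(n)=2*n^2.
log_3(9) = 2, so n^(log_b(a)) = n^2.
f(n) = Theta(n^2), so Case 2 applies.
T(n) = Theta(n^2 log n).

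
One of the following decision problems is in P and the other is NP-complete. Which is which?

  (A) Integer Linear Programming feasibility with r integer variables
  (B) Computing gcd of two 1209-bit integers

(A) is NP-complete: ILP feasibility is NP-complete (LP relaxation is in P).
(B) is P: the Euclidean algorithm runs in polynomial time in the bit-length.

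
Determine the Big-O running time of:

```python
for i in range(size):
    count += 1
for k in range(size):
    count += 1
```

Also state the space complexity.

Time complexity: O(n).
Space complexity: O(1).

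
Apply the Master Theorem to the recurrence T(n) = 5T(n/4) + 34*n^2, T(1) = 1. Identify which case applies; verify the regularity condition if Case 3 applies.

a=5, b=4, f(n)=34*n^2.
log_4(5) = 1.161 < 2.
f(n) = Omega(n^(1.161+epsilon)) for some epsilon > 0, so Case 3 is the candidate.
Regularity: a*f(n/b) = 5*34*(n/4)^2 = (5/16)*34*n^2 <= c*f(n) with c = 5/16 < 1. Satisfied.
Case 3: T(n) = Theta(n^2).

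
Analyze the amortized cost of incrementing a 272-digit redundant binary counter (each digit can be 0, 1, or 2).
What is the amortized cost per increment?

A redundant counter on 272 digits allows digit values 0, 1, 2. Increment adds 1 to the least significant digit and carries any 2 to a 0 plus +1 on the next digit. With potential Phi = (number of 2-digits), each increment does O(1) actual work plus a chain of carries, each of which decreases Phi by 1. Amortized O(1).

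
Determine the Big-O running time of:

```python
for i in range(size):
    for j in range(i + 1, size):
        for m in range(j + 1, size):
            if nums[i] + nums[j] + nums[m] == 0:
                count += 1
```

Time complexity: O(n^3).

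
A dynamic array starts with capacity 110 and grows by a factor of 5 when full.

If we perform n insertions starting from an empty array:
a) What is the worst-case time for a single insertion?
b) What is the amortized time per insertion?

(a) Worst-case single insertion: O(n) -- when the array is full at capacity c, the resize copies all c elements, and c can be Theta(n).
(b) Resizes happen at sizes 110, 550, 2750, ... Total copy cost for n insertions: 110 + 550 + ... = O(n) (geometric series with ratio 1/5). Amortized cost per insertion: O(n)/n = O(1).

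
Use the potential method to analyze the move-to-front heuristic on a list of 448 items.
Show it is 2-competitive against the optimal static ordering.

Let Phi = number of inversions between the MTF list and the optimal static list (0 <= Phi <= C(448,2)). Accessing an element at MTF position k and optimal position j: the move-to-front destroys all k-1 inversions in front of it that are not in front in optimal (>= k-j of them) and creates at most j-1 new ones. Amortized cost <= k + (j-1) - (k-j) = 2j - 1 <= 2 * optimal cost.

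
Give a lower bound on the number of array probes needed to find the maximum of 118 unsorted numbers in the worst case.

Adversary: any unprobed cell could hold a value larger than everything seen so far. If fewer than 118 cells are probed, the adversary places the max in an unprobed cell. So all 118 cells must be examined; together with 118-1 comparisons this is tight.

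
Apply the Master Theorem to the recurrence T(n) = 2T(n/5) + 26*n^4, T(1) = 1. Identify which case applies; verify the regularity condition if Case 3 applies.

a=2, b=5, f(n)=26*n^4.
log_5(2) = 0.4307 < 4.
f(n) = Omega(n^(0.4307+epsilon)) for some epsilon > 0, so Case 3 is the candidate.
Regularity: a*f(n/b) = 2*26*(n/5)^4 = (2/625)*26*n^4 <= c*f(n) with c = 2/625 < 1. Satisfied.
Case 3: T(n) = Theta(n^4).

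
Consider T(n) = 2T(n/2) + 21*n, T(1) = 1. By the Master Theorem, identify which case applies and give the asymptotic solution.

a=2, b=2, f(n)=21*n.
log_2(2) = 1, so n^(log_b(a)) = n.
f(n) = Theta(n), so Case 2 applies.
T(n) = Theta(n log n).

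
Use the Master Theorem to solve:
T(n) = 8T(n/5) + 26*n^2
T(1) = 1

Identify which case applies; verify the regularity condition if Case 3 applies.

a=8, b=5, f(n)=26*n^2.
log_5(8) = 1.292 < 2.
f(n) = Omega(n^(1.292+epsilon)) for some epsilon > 0, so Case 3 is the candidate.
Regularity: a*f(n/b) = 8*26*(n/5)^2 = (8/25)*26*n^2 <= c*f(n) with c = 8/25 < 1. Satisfied.
Case 3: T(n) = Theta(n^2).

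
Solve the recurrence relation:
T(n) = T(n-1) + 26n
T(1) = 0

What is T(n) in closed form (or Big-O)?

Unrolling: T(n) = 0 + 26*(2 + 3 + ... + n) = 0 + 26*(n(n+1)/2 - 1) = O(n^2).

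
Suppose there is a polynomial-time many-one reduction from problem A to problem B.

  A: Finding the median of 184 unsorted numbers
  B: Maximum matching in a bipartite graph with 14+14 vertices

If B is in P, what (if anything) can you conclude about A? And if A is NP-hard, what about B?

A poly-time reduction A <=_p B means any A-instance can be transformed to a B-instance in poly time.
If B is in P: compose the reduction with B's poly-time algorithm to solve A in poly time, so A is in P.
If A is NP-hard: every NP problem reduces to A, which reduces to B; composing reductions, every NP problem reduces to B, so B is NP-hard.
(Here in fact A is P and B is P.)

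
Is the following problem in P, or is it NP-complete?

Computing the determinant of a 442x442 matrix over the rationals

This problem is in P: Gaussian elimination runs in O(n^3).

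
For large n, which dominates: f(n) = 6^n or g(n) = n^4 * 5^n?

f(n) = 6^n grows faster: 6^n / (n^4 5^n) = (6/5)^n / n^4 -> infinity since 6/5 > 1.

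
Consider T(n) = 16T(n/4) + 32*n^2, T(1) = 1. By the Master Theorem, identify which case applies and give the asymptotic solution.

a=16, b=4, f(n)=32*n^2.
log_4(16) = 2, so n^(log_b(a)) = n^2.
f(n) = Theta(n^2), so Case 2 applies.
T(n) = Theta(n^2 log n).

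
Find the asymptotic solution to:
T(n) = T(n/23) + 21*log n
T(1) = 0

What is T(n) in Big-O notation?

Each of the log_23(n) levels adds O(log n). T(n) = O(log^2 n).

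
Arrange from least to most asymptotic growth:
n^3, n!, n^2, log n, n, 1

Ordered by growth rate: 1 < log n < n < n^2 < n^3 < n!.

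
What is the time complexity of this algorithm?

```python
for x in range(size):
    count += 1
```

Time complexity: O(n).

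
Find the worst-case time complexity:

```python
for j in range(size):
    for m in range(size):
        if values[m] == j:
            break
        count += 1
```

Time complexity: O(n^2).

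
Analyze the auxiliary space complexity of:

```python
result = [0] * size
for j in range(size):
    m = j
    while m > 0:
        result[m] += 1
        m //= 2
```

Space complexity: O(n).
Auxiliary storage grows linearly with the input size n in the worst case.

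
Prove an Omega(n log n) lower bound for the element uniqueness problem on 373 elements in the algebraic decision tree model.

In the algebraic decision tree model, element uniqueness on 373 elements is equivalent to determining which cell of an arrangement of C(373,2) = 69378 hyperplanes x_i = x_j contains the input point. Ben-Or's theorem shows this requires Omega(n log n).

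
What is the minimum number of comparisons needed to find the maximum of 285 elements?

Finding the maximum requires 284 comparisons. Each comparison eliminates exactly one candidate. With 285 candidates, we need 284 eliminations.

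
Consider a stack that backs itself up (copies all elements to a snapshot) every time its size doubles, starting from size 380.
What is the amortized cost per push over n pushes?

Backups occur at sizes 380, 760, 1520, ..., copying 380 + 760 + 1520 + ... <= 2n elements total (geometric series). Spread over n pushes, the amortized backup cost is O(1) per push.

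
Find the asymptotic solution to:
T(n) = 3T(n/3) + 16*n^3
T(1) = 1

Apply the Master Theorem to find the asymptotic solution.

a=3, b=3, f(n)=16*n^3. log_3(3) = 1 < 3. Case 3: T(n) = O(n^3).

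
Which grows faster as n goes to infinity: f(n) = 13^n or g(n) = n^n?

g(n) = n^n grows faster: n^n / 13^n = (n/13)^n -> infinity once n > 13.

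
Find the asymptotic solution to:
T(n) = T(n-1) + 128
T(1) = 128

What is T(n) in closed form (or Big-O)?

Unrolling: T(n) = T(n-1) + 128 = T(n-2) + 2*128 = ... = T(1) + (n-1)*128 = 128 + (n-1)*128 = 128n.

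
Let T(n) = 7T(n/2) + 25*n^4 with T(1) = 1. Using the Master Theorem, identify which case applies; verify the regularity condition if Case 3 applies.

a=7, b=2, f(n)=25*n^4.
log_2(7) = 2.807 < 4.
f(n) = Omega(n^(2.807+epsilon)) for some epsilon > 0, so Case 3 is the candidate.
Regularity: a*f(n/b) = 7*25*(n/2)^4 = (7/16)*25*n^4 <= c*f(n) with c = 7/16 < 1. Satisfied.
Case 3: T(n) = Theta(n^4).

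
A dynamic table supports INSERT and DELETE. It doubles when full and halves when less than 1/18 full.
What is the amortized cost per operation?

Using potential function Phi = |2*num_items - table_size| when load > 1/2, and Phi = table_size/2 - num_items otherwise. The gap of 1/18 vs 1/2 for shrinking prevents thrashing. Both insert and delete have O(1) amortized cost.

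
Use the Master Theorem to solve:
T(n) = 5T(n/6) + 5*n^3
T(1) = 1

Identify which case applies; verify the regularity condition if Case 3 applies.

a=5, b=6, f(n)=5*n^3.
log_6(5) = 0.8982 < 3.
f(n) = Omega(n^(0.8982+epsilon)) for some epsilon > 0, so Case 3 is the candidate.
Regularity: a*f(n/b) = 5*5*(n/6)^3 = (5/216)*5*n^3 <= c*f(n) with c = 5/216 < 1. Satisfied.
Case 3: T(n) = Theta(n^3).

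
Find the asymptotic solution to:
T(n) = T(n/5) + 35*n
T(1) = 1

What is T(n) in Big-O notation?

Geometric series: 35*n*(1 + 1/5 + 1/5^2 + ...) = O(n). T(n) = O(n).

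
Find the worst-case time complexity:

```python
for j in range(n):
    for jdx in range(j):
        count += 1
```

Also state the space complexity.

Time complexity: O(n^2).
Space complexity: O(1).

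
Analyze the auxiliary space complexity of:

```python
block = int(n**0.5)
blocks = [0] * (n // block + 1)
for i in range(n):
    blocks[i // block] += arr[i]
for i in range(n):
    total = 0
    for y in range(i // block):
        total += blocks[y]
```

Space complexity: O(sqrt(n)).
Storage scales with sqrt(n).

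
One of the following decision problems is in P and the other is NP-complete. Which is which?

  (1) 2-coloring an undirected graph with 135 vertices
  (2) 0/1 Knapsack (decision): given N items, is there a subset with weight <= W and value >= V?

(1) is P: 2-coloring is bipartiteness testing via BFS, O(V+E).
(2) is NP-complete: reduces from Subset Sum.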